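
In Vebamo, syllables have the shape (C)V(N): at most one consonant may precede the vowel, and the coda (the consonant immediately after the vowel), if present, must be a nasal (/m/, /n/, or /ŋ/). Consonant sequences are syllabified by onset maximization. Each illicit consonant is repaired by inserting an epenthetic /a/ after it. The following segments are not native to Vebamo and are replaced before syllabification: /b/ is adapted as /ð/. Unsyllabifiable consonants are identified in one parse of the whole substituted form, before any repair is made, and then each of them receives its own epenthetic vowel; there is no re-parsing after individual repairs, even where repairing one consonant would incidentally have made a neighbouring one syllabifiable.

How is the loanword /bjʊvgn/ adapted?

Substitution: /b/ → /ð/, giving /ðjʊvgn/.
The consonants /ð/, /v/, /g/, /n/ cannot be parsed into a legal (C)V(N) syllable (only a nasal (/m/, /n/, or /ŋ/) is licensed in coda position; onsets are limited to one consonant).
Inserting the epenthetic vowel yields /ð/ → /ða/, /v/ → /va/, /g/ → /ga/, /n/ → /na/.

ðajʊvagana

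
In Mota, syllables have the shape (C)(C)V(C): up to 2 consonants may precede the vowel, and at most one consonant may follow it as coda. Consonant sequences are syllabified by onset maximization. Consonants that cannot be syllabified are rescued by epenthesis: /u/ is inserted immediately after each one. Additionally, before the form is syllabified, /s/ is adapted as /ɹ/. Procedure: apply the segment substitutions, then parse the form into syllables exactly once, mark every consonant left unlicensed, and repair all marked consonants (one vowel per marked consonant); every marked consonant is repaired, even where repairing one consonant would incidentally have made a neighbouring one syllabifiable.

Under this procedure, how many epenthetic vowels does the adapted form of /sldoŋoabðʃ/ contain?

3

After substitution the input is /ɹldoŋoabðʃ/.
The unsyllabifiable consonants are /ɹ/, /ð/, /ʃ/; each receives one epenthetic vowel.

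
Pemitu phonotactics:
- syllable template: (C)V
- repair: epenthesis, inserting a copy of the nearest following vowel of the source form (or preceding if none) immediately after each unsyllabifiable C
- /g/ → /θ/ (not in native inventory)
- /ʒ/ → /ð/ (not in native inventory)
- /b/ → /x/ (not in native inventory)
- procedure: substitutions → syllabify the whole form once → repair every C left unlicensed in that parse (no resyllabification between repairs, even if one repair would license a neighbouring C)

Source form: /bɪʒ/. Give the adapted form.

Substitution: /b/ → /x/, /ʒ/ → /ð/, giving /xɪð/.
Under (C)V, the unsyllabifiable consonants are /ð/ (no codas are permitted; onsets are limited to one consonant).
Epenthesis after each stranded consonant: /ð/ → /ðɪ/.

xɪðɪ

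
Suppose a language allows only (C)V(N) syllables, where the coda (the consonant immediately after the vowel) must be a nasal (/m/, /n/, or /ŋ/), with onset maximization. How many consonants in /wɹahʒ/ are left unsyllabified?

The consonants /w/, /h/, /ʒ/ cannot be parsed into a legal (C)V(N) syllable (only a nasal (/m/, /n/, or /ŋ/) is licensed in coda position; onsets are limited to one consonant).

3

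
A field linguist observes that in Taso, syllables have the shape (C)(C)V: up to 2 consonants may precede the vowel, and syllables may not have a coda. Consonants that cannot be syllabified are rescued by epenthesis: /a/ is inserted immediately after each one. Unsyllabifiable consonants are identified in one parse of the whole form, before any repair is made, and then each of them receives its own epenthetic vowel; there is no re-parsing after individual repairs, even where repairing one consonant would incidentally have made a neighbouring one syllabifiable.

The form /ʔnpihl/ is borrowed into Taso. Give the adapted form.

ʔanpihala

The consonants /ʔ/, /h/, /l/ cannot be parsed into a legal (C)(C)V syllable (no codas are permitted; onsets may contain at most 2 consonants).
Inserting the epenthetic vowel yields /ʔ/ → /ʔa/, /h/ → /ha/, /l/ → /la/.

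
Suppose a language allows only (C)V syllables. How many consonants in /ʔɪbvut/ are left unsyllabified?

Syllabifying with onset maximization leaves /b/, /t/ stranded (no codas are permitted; onsets are limited to one consonant).

2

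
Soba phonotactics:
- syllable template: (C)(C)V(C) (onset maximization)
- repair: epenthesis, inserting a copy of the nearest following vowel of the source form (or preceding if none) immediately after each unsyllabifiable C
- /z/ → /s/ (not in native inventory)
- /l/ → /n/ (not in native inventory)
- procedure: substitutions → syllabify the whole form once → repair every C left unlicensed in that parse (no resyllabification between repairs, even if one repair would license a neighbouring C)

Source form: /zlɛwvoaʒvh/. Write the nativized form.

snɛwvoaʒvaha

Substitution: /z/ → /s/, /l/ → /n/, giving /snɛwvoaʒvh/.
Under (C)(C)V(C), the unsyllabifiable consonants are /v/, /h/ (at most one coda consonant is licensed; onsets may contain at most 2 consonants).
Each unlicensed consonant becomes the onset of a new syllable: /v/ → /va/, /h/ → /ha/.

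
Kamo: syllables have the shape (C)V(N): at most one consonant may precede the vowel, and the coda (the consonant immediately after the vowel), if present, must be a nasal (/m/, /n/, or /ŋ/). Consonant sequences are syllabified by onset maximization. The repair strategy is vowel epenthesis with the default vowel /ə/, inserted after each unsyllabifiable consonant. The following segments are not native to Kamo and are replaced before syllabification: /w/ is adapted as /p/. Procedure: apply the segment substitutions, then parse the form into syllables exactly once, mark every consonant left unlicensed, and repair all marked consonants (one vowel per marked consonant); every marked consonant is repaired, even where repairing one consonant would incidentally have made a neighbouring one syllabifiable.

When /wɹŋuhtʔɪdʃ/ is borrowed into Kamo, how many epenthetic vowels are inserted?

After substitution the input is /pɹŋuhtʔɪdʃ/.
The unsyllabifiable consonants are /p/, /ɹ/, /h/, /t/, /d/, /ʃ/; each receives one epenthetic vowel.

6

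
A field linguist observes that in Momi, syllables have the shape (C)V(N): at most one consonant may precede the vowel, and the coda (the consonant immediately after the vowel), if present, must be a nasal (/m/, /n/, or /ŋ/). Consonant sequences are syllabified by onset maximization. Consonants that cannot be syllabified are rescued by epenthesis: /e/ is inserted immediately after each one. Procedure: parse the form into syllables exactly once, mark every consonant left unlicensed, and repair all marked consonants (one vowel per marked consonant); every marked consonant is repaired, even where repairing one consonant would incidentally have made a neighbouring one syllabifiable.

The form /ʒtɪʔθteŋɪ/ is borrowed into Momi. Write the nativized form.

ʒetɪʔeθeteŋɪ

Under (C)V(N), the unsyllabifiable consonants are /ʒ/, /ʔ/, /θ/ (only a nasal (/m/, /n/, or /ŋ/) is licensed in coda position; onsets are limited to one consonant).
Inserting the epenthetic vowel yields /ʒ/ → /ʒe/, /ʔ/ → /ʔe/, /θ/ → /θe/.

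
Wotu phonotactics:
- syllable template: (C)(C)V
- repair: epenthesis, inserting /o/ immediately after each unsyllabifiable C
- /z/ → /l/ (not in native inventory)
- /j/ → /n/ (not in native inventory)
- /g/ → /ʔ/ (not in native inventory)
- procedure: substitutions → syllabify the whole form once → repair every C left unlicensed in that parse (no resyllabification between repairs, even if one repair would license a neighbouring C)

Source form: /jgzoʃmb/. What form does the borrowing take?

noʔloʃomobo

Substitution: /j/ → /n/, /g/ → /ʔ/, /z/ → /l/, giving /nʔloʃmb/.
Under (C)(C)V, the unsyllabifiable consonants are /n/, /ʃ/, /m/, /b/ (no codas are permitted; onsets may contain at most 2 consonants).
Each unlicensed consonant becomes the onset of a new syllable: /n/ → /no/, /ʃ/ → /ʃo/, /m/ → /mo/, /b/ → /bo/.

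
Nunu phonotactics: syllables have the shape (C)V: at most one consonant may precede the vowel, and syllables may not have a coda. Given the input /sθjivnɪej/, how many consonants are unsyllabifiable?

4

Under (C)V, the unsyllabifiable consonants are /s/, /θ/, /v/, /j/ (no codas are permitted; onsets are limited to one consonant).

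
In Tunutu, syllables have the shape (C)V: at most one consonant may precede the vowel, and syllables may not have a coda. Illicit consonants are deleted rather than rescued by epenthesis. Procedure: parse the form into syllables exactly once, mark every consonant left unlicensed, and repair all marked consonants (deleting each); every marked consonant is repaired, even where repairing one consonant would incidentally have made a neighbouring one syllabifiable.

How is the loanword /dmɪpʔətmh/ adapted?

Under (C)V, the unsyllabifiable consonants are /d/, /p/, /t/, /m/, /h/ (no codas are permitted; onsets are limited to one consonant).
Each unlicensed consonant is deleted: /d/, /p/, /t/, /m/, /h/.

mɪʔə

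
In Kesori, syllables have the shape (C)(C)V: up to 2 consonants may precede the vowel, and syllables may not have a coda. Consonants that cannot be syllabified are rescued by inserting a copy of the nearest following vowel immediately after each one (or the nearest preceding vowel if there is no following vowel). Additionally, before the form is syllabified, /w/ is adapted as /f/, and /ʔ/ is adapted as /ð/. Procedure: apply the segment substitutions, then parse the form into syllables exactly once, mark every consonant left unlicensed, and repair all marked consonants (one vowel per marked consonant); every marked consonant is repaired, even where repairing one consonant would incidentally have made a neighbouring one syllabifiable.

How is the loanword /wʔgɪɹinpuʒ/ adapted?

Substitution: /w/ → /f/, /ʔ/ → /ð/, giving /fðgɪɹinpuʒ/.
Under (C)(C)V, the unsyllabifiable consonants are /f/, /ʒ/ (no codas are permitted; onsets may contain at most 2 consonants).
Inserting the epenthetic vowel yields /f/ → /fɪ/, /ʒ/ → /ʒu/.

fɪðgɪɹinpuʒu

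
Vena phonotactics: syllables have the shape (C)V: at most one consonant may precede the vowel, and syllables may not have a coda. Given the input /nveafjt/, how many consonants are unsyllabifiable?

The consonants /n/, /f/, /j/, /t/ cannot be parsed into a legal (C)V syllable (no codas are permitted; onsets are limited to one consonant).

4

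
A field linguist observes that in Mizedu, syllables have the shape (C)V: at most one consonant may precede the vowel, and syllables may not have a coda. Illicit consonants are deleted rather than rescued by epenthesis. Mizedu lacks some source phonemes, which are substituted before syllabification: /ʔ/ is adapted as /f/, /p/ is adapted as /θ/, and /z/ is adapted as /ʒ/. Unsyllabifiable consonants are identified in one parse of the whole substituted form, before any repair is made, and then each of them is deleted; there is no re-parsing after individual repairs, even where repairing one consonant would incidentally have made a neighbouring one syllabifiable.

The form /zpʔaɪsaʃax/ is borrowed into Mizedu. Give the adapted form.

faɪsaʃa

Substitution: /z/ → /ʒ/, /p/ → /θ/, /ʔ/ → /f/, giving /ʒθfaɪsaʃax/.
Under (C)V, the unsyllabifiable consonants are /ʒ/, /θ/, /x/ (no codas are permitted; onsets are limited to one consonant).
Deleting the stranded consonants removes /ʒ/, /θ/, /x/.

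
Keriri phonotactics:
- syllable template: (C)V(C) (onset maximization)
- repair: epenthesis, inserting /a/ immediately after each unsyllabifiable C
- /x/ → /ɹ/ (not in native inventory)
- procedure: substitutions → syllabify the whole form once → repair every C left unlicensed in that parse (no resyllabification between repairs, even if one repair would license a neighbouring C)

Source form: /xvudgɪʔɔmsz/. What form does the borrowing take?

ɹavudgɪʔɔmsaza

Substitution: /x/ → /ɹ/, giving /ɹvudgɪʔɔmsz/.
Under (C)V(C), the unsyllabifiable consonants are /ɹ/, /s/, /z/ (at most one coda consonant is licensed; onsets are limited to one consonant).
Epenthesis after each stranded consonant: /ɹ/ → /ɹa/, /s/ → /sa/, /z/ → /za/.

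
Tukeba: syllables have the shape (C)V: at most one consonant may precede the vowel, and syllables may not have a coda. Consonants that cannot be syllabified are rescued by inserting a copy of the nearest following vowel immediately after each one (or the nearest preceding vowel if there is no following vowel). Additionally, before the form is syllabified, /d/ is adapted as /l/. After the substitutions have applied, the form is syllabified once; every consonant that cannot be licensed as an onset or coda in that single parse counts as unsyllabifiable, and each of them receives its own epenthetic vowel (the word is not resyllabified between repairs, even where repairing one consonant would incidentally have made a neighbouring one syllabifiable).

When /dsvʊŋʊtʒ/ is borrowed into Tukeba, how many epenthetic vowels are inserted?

After substitution the input is /lsvʊŋʊtʒ/.
The unsyllabifiable consonants are /l/, /s/, /t/, /ʒ/; each receives one epenthetic vowel.

4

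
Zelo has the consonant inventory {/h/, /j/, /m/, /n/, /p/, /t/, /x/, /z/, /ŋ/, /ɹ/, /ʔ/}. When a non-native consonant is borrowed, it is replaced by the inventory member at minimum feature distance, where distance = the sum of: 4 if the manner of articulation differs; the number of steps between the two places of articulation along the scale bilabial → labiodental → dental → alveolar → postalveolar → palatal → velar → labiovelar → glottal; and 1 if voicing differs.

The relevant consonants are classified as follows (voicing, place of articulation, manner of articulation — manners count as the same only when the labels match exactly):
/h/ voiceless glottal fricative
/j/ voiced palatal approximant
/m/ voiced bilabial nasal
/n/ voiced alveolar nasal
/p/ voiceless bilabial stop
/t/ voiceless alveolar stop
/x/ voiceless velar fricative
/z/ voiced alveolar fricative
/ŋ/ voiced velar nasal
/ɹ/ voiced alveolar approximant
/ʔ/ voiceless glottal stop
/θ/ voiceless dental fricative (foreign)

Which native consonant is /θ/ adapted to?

z

/z/ is closest: same manner (fricative), place distance 1 (dental→alveolar), voicing differs (+1); total 2. Next closest is /x/ at distance 4.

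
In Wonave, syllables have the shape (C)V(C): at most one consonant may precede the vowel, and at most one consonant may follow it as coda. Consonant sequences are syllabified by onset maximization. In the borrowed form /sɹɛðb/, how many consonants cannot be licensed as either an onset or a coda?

The consonants /s/, /b/ cannot be parsed into a legal (C)V(C) syllable (at most one coda consonant is licensed; onsets are limited to one consonant).

2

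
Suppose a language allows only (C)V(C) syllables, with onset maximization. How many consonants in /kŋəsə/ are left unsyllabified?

1

Under (C)V(C), the unsyllabifiable consonants are /k/ (at most one coda consonant is licensed; onsets are limited to one consonant).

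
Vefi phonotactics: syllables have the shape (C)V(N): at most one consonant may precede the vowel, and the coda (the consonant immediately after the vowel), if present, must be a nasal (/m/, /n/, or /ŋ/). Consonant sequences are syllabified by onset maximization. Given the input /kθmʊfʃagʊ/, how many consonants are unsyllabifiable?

The consonants /k/, /θ/, /f/ cannot be parsed into a legal (C)V(N) syllable (only a nasal (/m/, /n/, or /ŋ/) is licensed in coda position; onsets are limited to one consonant).

3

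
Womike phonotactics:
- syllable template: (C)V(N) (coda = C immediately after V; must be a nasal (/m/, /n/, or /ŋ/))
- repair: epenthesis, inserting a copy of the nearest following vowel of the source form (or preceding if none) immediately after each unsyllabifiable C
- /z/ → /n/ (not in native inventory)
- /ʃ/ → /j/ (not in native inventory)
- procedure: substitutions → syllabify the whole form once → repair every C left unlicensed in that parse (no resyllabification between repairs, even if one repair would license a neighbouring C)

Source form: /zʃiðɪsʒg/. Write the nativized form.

nijiðɪsɪʒɪgɪ

Substitution: /z/ → /n/, /ʃ/ → /j/, giving /njiðɪsʒg/.
Syllabifying with onset maximization leaves /n/, /s/, /ʒ/, /g/ stranded (only a nasal (/m/, /n/, or /ŋ/) is licensed in coda position; onsets are limited to one consonant).
Epenthesis after each stranded consonant: /n/ → /ni/, /s/ → /sɪ/, /ʒ/ → /ʒɪ/, /g/ → /gɪ/.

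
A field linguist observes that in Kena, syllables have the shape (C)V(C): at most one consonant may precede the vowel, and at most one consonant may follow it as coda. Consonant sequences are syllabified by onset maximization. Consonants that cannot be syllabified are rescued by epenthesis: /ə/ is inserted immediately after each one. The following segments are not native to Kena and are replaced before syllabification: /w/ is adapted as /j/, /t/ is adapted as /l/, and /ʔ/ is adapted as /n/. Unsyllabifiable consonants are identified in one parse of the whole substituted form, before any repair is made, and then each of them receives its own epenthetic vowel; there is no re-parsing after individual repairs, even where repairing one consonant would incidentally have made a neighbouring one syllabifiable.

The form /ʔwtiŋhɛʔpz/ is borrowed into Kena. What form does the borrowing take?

Substitution: /ʔ/ → /n/, /w/ → /j/, /t/ → /l/, giving /njliŋhɛnpz/.
Syllabifying with onset maximization leaves /n/, /j/, /p/, /z/ stranded (at most one coda consonant is licensed; onsets are limited to one consonant).
Inserting the epenthetic vowel yields /n/ → /nə/, /j/ → /jə/, /p/ → /pə/, /z/ → /zə/.

nəjəliŋhɛnpəzə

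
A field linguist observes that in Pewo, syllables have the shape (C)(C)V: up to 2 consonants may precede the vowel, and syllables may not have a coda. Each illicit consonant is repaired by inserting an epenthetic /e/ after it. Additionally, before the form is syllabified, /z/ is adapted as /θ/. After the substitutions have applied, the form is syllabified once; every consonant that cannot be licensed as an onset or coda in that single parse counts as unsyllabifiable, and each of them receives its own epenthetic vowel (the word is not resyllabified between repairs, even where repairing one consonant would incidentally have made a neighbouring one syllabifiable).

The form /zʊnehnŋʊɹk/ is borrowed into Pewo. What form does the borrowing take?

Substitution: /z/ → /θ/, giving /θʊnehnŋʊɹk/.
Syllabifying with onset maximization leaves /h/, /ɹ/, /k/ stranded (no codas are permitted; onsets may contain at most 2 consonants).
Inserting the epenthetic vowel yields /h/ → /he/, /ɹ/ → /ɹe/, /k/ → /ke/.

θʊnehenŋʊɹeke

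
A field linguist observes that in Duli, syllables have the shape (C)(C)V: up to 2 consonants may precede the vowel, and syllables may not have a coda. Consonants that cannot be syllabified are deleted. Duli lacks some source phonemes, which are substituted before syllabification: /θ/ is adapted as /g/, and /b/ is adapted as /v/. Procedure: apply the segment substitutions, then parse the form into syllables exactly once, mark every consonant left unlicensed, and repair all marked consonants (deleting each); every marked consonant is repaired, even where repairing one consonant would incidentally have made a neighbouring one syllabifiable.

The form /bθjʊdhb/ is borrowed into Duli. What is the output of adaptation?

gjʊ

Substitution: /b/ → /v/, /θ/ → /g/, giving /vgjʊdhv/.
Under (C)(C)V, the unsyllabifiable consonants are /v/, /d/, /h/, /v/ (no codas are permitted; onsets may contain at most 2 consonants).
Deleting the stranded consonants removes /v/, /d/, /h/, /v/.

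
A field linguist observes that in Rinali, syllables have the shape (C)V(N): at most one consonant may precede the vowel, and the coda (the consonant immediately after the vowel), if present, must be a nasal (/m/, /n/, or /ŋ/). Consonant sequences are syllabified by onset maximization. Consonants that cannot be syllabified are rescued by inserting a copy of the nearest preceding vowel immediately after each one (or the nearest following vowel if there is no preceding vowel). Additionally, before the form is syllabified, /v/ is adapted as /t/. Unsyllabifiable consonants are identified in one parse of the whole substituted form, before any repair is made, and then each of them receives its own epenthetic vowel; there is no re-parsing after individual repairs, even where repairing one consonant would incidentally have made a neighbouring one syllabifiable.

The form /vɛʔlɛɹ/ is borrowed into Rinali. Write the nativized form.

tɛʔɛlɛɹɛ

Substitution: /v/ → /t/, giving /tɛʔlɛɹ/.
Under (C)V(N), the unsyllabifiable consonants are /ʔ/, /ɹ/ (only a nasal (/m/, /n/, or /ŋ/) is licensed in coda position; onsets are limited to one consonant).
Each unlicensed consonant becomes the onset of a new syllable: /ʔ/ → /ʔɛ/, /ɹ/ → /ɹɛ/.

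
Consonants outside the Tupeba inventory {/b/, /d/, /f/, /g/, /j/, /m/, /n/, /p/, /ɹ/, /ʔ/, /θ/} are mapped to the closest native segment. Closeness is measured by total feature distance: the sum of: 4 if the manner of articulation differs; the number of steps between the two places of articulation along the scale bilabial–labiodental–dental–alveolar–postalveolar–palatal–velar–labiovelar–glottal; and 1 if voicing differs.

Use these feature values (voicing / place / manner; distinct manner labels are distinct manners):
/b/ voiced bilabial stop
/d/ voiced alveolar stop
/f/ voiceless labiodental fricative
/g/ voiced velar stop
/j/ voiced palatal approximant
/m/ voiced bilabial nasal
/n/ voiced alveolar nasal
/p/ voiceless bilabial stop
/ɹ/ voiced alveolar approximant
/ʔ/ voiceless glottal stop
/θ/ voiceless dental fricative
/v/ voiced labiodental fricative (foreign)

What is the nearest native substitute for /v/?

/f/ is closest: same manner (fricative), place distance 0 (labiodental→labiodental), voicing differs (+1); total 1. Next closest is /θ/ at distance 2.

f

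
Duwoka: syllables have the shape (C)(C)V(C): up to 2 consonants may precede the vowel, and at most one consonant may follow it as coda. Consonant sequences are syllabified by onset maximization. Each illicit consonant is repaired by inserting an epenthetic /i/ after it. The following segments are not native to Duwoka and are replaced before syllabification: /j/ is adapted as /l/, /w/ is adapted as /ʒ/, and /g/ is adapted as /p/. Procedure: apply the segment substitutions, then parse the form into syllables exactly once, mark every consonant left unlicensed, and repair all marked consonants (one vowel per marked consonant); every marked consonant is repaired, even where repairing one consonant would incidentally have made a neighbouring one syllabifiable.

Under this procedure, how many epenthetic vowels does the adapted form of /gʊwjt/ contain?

2

After substitution the input is /pʊʒlt/.
The unsyllabifiable consonants are /l/, /t/; each receives one epenthetic vowel.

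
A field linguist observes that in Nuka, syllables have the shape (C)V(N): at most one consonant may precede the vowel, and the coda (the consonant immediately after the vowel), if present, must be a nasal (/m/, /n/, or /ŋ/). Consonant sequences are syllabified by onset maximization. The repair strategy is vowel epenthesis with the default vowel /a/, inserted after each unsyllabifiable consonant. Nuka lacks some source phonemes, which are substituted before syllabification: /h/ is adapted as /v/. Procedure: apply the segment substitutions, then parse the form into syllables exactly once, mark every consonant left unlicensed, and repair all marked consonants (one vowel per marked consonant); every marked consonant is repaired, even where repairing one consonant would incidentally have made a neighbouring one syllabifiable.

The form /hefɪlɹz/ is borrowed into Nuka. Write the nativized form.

Substitution: /h/ → /v/, giving /vefɪlɹz/.
Syllabifying with onset maximization leaves /l/, /ɹ/, /z/ stranded (only a nasal (/m/, /n/, or /ŋ/) is licensed in coda position; onsets are limited to one consonant).
Epenthesis after each stranded consonant: /l/ → /la/, /ɹ/ → /ɹa/, /z/ → /za/.

vefɪlaɹaza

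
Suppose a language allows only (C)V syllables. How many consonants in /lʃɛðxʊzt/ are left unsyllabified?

4

Syllabifying with onset maximization leaves /l/, /ð/, /z/, /t/ stranded (no codas are permitted; onsets are limited to one consonant).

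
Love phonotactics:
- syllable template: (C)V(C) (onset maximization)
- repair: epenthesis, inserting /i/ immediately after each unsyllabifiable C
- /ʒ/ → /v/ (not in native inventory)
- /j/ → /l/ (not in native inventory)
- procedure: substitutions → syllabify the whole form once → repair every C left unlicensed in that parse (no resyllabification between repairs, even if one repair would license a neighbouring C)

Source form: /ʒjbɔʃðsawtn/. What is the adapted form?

Substitution: /ʒ/ → /v/, /j/ → /l/, giving /vlbɔʃðsawtn/.
Under (C)V(C), the unsyllabifiable consonants are /v/, /l/, /ð/, /t/, /n/ (at most one coda consonant is licensed; onsets are limited to one consonant).
Epenthesis after each stranded consonant: /v/ → /vi/, /l/ → /li/, /ð/ → /ði/, /t/ → /ti/, /n/ → /ni/.

vilibɔʃðisawtini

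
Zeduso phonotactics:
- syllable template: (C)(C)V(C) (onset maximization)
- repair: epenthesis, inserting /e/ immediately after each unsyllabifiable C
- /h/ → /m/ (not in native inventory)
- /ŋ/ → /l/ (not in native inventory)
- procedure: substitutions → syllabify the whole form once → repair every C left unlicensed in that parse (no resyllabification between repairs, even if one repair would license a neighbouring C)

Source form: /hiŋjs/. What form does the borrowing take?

Substitution: /h/ → /m/, /ŋ/ → /l/, giving /miljs/.
The consonants /j/, /s/ cannot be parsed into a legal (C)(C)V(C) syllable (at most one coda consonant is licensed; onsets may contain at most 2 consonants).
Each unlicensed consonant becomes the onset of a new syllable: /j/ → /je/, /s/ → /se/.

miljese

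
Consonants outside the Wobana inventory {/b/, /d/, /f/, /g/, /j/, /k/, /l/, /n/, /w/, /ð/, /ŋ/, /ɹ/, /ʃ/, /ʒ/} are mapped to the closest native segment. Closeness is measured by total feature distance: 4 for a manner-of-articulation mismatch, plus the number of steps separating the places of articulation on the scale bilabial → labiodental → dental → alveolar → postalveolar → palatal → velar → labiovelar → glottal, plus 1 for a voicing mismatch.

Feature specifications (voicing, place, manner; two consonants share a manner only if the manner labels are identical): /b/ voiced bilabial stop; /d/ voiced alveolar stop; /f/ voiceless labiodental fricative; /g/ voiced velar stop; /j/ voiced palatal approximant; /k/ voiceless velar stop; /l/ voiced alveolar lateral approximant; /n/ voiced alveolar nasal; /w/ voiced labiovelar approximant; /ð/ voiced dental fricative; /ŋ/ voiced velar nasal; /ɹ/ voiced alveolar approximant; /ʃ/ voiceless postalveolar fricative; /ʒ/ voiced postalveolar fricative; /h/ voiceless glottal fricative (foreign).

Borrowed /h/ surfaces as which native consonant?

ʃ

/ʃ/ is closest: same manner (fricative), place distance 4 (glottal→postalveolar), same voicing; total 4. Next closest is /ʒ/ at distance 5.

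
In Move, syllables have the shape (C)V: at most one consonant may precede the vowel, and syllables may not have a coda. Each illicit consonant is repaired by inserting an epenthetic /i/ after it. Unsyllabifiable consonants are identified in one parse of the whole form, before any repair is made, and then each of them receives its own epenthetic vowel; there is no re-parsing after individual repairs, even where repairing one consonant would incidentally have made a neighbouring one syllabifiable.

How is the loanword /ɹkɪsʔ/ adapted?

ɹikɪsiʔi

The consonants /ɹ/, /s/, /ʔ/ cannot be parsed into a legal (C)V syllable (no codas are permitted; onsets are limited to one consonant).
Inserting the epenthetic vowel yields /ɹ/ → /ɹi/, /s/ → /si/, /ʔ/ → /ʔi/.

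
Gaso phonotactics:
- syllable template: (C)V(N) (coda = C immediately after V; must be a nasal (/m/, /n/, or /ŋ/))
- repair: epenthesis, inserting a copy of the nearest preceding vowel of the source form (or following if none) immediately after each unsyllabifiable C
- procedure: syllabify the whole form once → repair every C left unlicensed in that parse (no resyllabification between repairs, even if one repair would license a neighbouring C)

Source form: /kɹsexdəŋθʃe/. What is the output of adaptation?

Under (C)V(N), the unsyllabifiable consonants are /k/, /ɹ/, /x/, /θ/ (only a nasal (/m/, /n/, or /ŋ/) is licensed in coda position; onsets are limited to one consonant).
Inserting the epenthetic vowel yields /k/ → /ke/, /ɹ/ → /ɹe/, /x/ → /xe/, /θ/ → /θə/.

keɹesexedəŋθəʃe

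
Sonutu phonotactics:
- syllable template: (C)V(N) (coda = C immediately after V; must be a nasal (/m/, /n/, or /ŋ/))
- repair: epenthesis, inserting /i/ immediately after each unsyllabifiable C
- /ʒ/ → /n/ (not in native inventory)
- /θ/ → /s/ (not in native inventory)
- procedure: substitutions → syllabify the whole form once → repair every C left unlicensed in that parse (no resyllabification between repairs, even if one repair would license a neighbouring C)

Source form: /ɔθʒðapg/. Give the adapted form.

Substitution: /θ/ → /s/, /ʒ/ → /n/, giving /ɔsnðapg/.
The consonants /s/, /n/, /p/, /g/ cannot be parsed into a legal (C)V(N) syllable (only a nasal (/m/, /n/, or /ŋ/) is licensed in coda position; onsets are limited to one consonant).
Inserting the epenthetic vowel yields /s/ → /si/, /n/ → /ni/, /p/ → /pi/, /g/ → /gi/.

ɔsiniðapigi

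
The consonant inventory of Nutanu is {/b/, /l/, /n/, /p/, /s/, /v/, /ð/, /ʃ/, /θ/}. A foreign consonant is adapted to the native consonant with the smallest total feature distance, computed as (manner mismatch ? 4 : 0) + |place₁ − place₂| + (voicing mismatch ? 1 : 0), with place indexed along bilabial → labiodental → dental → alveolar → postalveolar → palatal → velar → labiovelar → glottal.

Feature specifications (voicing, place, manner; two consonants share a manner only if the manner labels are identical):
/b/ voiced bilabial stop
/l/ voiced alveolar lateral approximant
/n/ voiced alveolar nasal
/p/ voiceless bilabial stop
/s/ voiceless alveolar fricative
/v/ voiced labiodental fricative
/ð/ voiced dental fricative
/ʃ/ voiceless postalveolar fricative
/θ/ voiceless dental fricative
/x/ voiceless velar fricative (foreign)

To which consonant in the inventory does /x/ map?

/ʃ/ is closest: same manner (fricative), place distance 2 (velar→postalveolar), same voicing; total 2. Next closest is /s/ at distance 3.

ʃ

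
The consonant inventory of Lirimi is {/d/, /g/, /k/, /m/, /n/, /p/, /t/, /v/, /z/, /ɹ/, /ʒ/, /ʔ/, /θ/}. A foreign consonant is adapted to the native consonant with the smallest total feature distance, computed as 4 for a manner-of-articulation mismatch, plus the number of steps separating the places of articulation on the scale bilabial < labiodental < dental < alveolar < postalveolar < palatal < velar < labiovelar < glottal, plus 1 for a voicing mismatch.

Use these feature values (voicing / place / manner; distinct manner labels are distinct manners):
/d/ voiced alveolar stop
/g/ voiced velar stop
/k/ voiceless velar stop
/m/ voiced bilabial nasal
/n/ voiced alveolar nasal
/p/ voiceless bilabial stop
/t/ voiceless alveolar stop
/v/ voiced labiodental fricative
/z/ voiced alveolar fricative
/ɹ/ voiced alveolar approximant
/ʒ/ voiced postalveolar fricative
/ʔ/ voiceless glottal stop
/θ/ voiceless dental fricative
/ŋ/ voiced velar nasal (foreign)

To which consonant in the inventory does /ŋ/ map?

/n/ is closest: same manner (nasal), place distance 3 (velar→alveolar), same voicing; total 3. Next closest is /g/ at distance 4.

n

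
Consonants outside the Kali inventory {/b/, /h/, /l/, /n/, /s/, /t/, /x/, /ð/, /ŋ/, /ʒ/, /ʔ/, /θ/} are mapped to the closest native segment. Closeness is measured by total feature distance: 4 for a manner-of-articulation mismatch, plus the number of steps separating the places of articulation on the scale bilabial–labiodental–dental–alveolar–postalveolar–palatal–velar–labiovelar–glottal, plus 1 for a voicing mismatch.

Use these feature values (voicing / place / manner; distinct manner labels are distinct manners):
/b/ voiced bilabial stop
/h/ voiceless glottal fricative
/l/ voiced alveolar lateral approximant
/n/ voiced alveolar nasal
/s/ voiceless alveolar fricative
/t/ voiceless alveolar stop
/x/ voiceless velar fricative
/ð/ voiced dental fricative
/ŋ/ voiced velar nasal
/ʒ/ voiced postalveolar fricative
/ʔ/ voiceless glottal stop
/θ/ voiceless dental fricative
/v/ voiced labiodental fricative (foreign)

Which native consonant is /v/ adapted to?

ð

/ð/ is closest: same manner (fricative), place distance 1 (labiodental→dental), same voicing; total 1. Next closest is /θ/ at distance 2.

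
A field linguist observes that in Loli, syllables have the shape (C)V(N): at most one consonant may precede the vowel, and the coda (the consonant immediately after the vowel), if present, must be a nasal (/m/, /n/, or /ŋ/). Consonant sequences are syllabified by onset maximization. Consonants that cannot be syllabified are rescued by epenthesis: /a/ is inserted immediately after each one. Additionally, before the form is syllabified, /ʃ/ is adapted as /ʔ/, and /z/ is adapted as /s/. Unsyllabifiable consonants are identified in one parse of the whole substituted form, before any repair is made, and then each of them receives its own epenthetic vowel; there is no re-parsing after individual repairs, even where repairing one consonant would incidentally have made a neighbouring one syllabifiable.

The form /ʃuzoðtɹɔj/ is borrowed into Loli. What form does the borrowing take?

ʔusoðataɹɔja

Substitution: /ʃ/ → /ʔ/, /z/ → /s/, giving /ʔusoðtɹɔj/.
Under (C)V(N), the unsyllabifiable consonants are /ð/, /t/, /j/ (only a nasal (/m/, /n/, or /ŋ/) is licensed in coda position; onsets are limited to one consonant).
Epenthesis after each stranded consonant: /ð/ → /ða/, /t/ → /ta/, /j/ → /ja/.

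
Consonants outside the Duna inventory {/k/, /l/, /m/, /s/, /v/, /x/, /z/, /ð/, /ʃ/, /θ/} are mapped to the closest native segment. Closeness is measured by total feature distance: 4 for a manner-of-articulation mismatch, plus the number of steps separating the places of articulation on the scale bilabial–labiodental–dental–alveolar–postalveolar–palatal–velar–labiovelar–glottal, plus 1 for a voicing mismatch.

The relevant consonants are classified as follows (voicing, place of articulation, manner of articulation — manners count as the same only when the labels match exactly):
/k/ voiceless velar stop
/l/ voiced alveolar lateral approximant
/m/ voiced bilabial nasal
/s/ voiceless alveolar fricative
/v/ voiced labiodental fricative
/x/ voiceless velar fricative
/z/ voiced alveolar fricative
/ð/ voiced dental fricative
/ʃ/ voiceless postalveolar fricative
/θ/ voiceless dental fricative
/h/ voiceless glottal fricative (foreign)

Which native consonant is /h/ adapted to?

x

/x/ is closest: same manner (fricative), place distance 2 (glottal→velar), same voicing; total 2. Next closest is /ʃ/ at distance 4.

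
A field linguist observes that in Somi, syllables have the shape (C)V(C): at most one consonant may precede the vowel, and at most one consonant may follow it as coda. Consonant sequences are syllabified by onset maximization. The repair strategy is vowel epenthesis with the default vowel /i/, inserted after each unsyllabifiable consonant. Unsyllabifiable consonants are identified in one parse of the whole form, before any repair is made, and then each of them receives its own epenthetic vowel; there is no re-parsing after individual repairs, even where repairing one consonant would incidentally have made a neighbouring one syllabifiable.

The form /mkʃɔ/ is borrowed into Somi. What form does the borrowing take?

mikiʃɔ

Syllabifying with onset maximization leaves /m/, /k/ stranded (at most one coda consonant is licensed; onsets are limited to one consonant).
Inserting the epenthetic vowel yields /m/ → /mi/, /k/ → /ki/.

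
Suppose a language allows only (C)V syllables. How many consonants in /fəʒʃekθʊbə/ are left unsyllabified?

Syllabifying with onset maximization leaves /ʒ/, /k/ stranded (no codas are permitted; onsets are limited to one consonant).

2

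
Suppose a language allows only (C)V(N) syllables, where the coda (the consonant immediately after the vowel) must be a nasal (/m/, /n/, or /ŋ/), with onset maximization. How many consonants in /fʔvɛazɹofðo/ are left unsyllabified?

Syllabifying with onset maximization leaves /f/, /ʔ/, /z/, /f/ stranded (only a nasal (/m/, /n/, or /ŋ/) is licensed in coda position; onsets are limited to one consonant).

4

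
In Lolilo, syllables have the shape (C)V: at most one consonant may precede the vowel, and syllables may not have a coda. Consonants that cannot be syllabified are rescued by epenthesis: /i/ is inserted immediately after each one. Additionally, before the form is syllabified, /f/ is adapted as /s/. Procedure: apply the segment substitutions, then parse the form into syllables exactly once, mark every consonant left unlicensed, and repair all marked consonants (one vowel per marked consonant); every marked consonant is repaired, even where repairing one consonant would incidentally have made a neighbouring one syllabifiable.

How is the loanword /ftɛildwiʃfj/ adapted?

sitɛilidiwiʃisiji

Substitution: /f/ → /s/, giving /stɛildwiʃsj/.
Syllabifying with onset maximization leaves /s/, /l/, /d/, /ʃ/, /s/, /j/ stranded (no codas are permitted; onsets are limited to one consonant).
Epenthesis after each stranded consonant: /s/ → /si/, /l/ → /li/, /d/ → /di/, /ʃ/ → /ʃi/, /s/ → /si/, /j/ → /ji/.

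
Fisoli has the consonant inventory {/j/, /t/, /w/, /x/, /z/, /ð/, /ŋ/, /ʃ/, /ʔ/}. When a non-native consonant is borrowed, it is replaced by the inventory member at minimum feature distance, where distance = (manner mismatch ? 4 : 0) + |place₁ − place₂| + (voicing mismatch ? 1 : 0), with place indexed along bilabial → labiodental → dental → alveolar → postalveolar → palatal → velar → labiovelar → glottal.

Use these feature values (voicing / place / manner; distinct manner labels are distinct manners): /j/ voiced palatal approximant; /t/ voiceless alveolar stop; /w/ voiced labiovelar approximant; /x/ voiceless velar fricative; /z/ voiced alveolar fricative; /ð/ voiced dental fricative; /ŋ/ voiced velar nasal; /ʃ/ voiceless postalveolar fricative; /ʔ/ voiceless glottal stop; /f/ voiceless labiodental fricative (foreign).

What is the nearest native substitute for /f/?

ð

/ð/ is closest: same manner (fricative), place distance 1 (labiodental→dental), voicing differs (+1); total 2. Next closest is /z/ at distance 3.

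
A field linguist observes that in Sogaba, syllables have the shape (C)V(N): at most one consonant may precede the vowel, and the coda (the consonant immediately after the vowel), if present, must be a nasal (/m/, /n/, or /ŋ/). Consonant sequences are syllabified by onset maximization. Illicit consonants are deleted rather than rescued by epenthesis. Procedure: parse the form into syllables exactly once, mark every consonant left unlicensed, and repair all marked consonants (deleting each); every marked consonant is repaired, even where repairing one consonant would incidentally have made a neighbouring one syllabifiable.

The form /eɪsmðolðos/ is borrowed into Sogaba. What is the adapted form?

eɪðoðo

Under (C)V(N), the unsyllabifiable consonants are /s/, /m/, /l/, /s/ (only a nasal (/m/, /n/, or /ŋ/) is licensed in coda position; onsets are limited to one consonant).
Deleting the stranded consonants removes /s/, /m/, /l/, /s/.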